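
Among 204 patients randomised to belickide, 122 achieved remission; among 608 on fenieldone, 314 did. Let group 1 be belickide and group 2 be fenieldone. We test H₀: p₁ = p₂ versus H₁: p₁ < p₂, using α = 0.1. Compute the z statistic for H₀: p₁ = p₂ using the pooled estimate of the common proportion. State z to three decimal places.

p̂₁ = 122/204 ≈ 0.59804, p̂₂ = 314/608 ≈ 0.51645.
Pooled p̂ = (122+314)/(204+608) = 436/812 = 0.53695.
SE = √(0.248635 × 0.0065467) = 0.04035.
z = (0.59804 − 0.51645)/0.04035 = 0.08159/0.04035 = 2.022.
p-value = P(Z < 2.022) ≈ 0.9784. With α = 0.1, fail to reject H₀.

z = 2.022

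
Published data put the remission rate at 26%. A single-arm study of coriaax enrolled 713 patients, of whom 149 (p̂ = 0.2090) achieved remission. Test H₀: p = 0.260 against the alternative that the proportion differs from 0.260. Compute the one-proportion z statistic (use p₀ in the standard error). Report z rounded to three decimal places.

p̂ = 149/713 = 0.208976.
SE = √(p₀(1−p₀)/n) = √(0.1924/713) = 0.016427.
z = (0.208976 − 0.26)/0.016427 = -0.051024/0.016427 = -3.106.

z = -3.106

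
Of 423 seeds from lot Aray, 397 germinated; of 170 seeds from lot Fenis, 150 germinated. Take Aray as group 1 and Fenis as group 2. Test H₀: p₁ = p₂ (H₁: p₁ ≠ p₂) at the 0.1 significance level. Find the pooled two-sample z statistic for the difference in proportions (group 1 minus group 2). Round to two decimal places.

p̂₁ = 397/423 ≈ 0.9385, p̂₂ = 150/170 ≈ 0.8824.
Pooled p̂ = (397+150)/(423+170) = 547/593 = 0.9224.
SE = √(0.0715543 × 0.00824642) = 0.0243.
z = (0.9385 − 0.8824)/0.0243 = 0.0561/0.0243 = 2.31.
p-value = 2·P(Z > 2.313) ≈ 0.0207. With α = 0.1, reject H₀.

z = 2.31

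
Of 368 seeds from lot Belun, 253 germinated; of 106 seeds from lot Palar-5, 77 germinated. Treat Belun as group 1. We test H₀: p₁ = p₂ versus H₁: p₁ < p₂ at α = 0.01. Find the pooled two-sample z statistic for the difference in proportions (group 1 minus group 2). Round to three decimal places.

p̂₁ = 253/368 = 0.68750, p̂₂ = 77/106 = 0.72642.
Pooled p̂ = (253+77)/(368+106) = 330/474 = 0.69620.
SE = √(0.211505 × 0.0121514) = 0.05070.
z = (0.68750 − 0.72642)/0.05070 = -0.03892/0.05070 = -0.768.
p-value = P(Z < -0.768) ≈ 0.2214. With α = 0.01, fail to reject H₀.

z = -0.768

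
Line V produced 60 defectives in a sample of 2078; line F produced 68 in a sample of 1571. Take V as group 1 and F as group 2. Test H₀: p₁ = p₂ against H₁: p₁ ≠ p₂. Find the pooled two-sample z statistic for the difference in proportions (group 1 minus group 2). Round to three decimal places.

p̂₁ = 60/2078 = 0.02887, p̂₂ = 68/1571 = 0.04328.
Pooled p̂ = (60+68)/(2078+1571) = 128/3649 = 0.03508.
SE = √(p̂(1−p̂)(1/n₁+1/n₂)) = √(0.03508·0.96492·0.00111777) = √(3.78338e-05) = 0.00615.
z = (0.02887 − 0.04328)/0.00615 = -0.01441/0.00615 = -2.343.
p-value = 2·P(Z > 2.343) ≈ 0.0191.

z = -2.343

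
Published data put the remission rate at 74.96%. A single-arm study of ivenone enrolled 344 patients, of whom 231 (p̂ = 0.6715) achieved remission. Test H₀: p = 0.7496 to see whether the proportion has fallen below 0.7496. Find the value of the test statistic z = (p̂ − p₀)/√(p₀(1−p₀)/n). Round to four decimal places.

z = -3.3430

p̂ = 231/344 = 0.671512.
SE = √(p₀(1−p₀)/n) = √(0.1877/344) = 0.023359.
z = (0.671512 − 0.7496)/0.023359 = -0.078088/0.023359 = -3.3430.
p-value = P(Z < -3.343) ≈ 0.0004.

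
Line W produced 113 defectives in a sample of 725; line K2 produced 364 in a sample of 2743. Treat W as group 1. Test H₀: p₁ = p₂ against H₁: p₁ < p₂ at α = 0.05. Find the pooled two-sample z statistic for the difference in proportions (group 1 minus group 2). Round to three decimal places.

z = 1.610

p̂₁ = 113/725 = 0.155862, p̂₂ = 364/2743 = 0.132701.
Pooled p̂ = (113+364)/(725+2743) = 477/3468 = 0.137543.
SE = √(0.118625 × 0.00174387) = 0.014383.
z = (0.155862 − 0.132701)/0.014383 = 0.023161/0.014383 = 1.610.
p-value = P(Z < 1.610) ≈ 0.9463; since p > α = 0.05, fail to reject H₀.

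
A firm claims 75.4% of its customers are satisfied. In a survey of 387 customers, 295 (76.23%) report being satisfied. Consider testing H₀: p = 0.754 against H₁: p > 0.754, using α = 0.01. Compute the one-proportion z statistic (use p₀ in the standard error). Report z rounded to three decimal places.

z = 0.378

p̂ = 295/387 = 0.76227.
SE = √(p₀(1−p₀)/n) = √(0.18548/387) = 0.02189.
z = (0.76227 − 0.754)/0.02189 = 0.00827/0.02189 = 0.378.
p-value = P(Z > 0.378) ≈ 0.3527, so at α = 0.01 we fail to reject H₀.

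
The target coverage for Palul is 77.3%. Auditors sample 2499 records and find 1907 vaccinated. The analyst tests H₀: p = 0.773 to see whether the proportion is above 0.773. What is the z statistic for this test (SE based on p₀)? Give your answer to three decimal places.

z = -1.181

p̂ = 1907/2499 ≈ 0.763105.
Under H₀, SE = √(0.773·0.227/2499) = √(7.02165e-05) = 0.008380.
z = (0.763105 − 0.773)/0.008380 = -0.009895/0.008380 = -1.181.
p-value = P(Z > -1.181) ≈ 0.8812.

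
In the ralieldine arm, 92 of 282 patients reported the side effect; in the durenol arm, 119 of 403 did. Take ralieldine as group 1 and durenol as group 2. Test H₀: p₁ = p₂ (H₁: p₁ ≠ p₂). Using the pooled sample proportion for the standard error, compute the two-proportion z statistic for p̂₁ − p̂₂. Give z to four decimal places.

z = 0.8636

p̂₁ = 92/282 = 0.3262411, p̂₂ = 119/403 = 0.2952854.
Pooled p̂ = (92+119)/(282+403) = 211/685 = 0.3080292.
SE = √(p̂(1−p̂)(1/n₁+1/n₂)) = √(0.3080292·0.6919708·0.00602749) = √(0.00128474) = 0.0358433.
z = (0.3262411 − 0.2952854)/0.0358433 = 0.0309557/0.0358433 = 0.8636.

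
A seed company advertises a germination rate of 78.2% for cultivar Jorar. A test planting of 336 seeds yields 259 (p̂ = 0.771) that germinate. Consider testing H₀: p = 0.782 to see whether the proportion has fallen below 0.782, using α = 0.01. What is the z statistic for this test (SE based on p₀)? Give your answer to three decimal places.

p̂ = 259/336 ≈ 0.77083.
SE = √(p₀(1−p₀)/n) = √(0.17048/336) = 0.02252.
z = (0.77083 − 0.782)/0.02252 = -0.01117/0.02252 = -0.496.
p-value = P(Z < -0.496) ≈ 0.3100, so at α = 0.01 we fail to reject H₀.

z = -0.496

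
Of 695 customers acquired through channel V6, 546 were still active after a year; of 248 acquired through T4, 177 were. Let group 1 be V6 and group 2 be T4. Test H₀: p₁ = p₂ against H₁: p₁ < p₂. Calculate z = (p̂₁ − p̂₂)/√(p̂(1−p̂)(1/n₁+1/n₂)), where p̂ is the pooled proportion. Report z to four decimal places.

z = 2.2984

p̂₁ = 546/695 = 0.785612, p̂₂ = 177/248 = 0.713710.
Pooled p̂ = (546+177)/(695+248) = 723/943 = 0.766702.
SE = √(p̂(1−p̂)(1/n₁+1/n₂)) = √(0.766702·0.233298·0.00547111) = √(0.000978617) = 0.031283.
z = (0.785612 − 0.713710)/0.031283 = 0.071902/0.031283 = 2.2984.
p-value = P(Z < 2.298) ≈ 0.9892.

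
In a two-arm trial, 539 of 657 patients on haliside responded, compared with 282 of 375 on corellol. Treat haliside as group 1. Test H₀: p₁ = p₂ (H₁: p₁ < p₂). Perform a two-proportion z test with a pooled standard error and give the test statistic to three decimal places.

z = 2.620

p̂₁ = 539/657 = 0.820396, p̂₂ = 282/375 = 0.752000.
Pooled p̂ = (539+282)/(657+375) = 821/1032 = 0.795543.
SE = √(p̂(1−p̂)(1/n₁+1/n₂)) = √(0.795543·0.204457·0.00418874) = √(0.000681317) = 0.026102.
z = (0.820396 − 0.752000)/0.026102 = 0.068396/0.026102 = 2.620.
p-value = P(Z < 2.620) ≈ 0.9956.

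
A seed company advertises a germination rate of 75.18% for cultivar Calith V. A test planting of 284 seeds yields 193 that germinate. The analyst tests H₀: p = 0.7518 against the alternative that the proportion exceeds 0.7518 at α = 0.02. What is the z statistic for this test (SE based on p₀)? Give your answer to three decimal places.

z = -2.818

p̂ = 193/284 ≈ 0.67958.
SE = √(p₀(1−p₀)/n) = √(0.1866/284) = 0.02563.
z = (0.67958 − 0.7518)/0.02563 = -0.07222/0.02563 = -2.818.
p-value = P(Z > -2.818) ≈ 0.9976, so at α = 0.02 we fail to reject H₀.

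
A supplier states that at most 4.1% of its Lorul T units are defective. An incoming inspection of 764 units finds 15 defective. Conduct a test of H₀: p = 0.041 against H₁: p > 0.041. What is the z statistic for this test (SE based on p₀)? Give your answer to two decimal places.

p̂ = 15/764 = 0.01963.
Standard error under H₀: √(0.041×0.959/764) = 0.00717.
z = (0.01963 − 0.041)/0.00717 = -0.02137/0.00717 = -2.98.

z = -2.98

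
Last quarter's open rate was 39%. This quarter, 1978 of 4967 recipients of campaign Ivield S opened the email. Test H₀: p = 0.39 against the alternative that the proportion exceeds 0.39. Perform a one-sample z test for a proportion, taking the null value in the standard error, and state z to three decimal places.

p̂ = 1978/4967 ≈ 0.39823.
SE = √(p₀(1−p₀)/n) = √(0.2379/4967) = 0.00692.
z = (0.39823 − 0.39)/0.00692 = 0.00823/0.00692 = 1.189.

z = 1.189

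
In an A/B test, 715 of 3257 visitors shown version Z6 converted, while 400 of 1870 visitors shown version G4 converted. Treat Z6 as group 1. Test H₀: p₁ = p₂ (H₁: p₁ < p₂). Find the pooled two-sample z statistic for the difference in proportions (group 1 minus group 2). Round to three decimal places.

z = 0.470

p̂₁ = 715/3257 ≈ 0.21953, p̂₂ = 400/1870 ≈ 0.21390.
Pooled p̂ = (715+400)/(3257+1870) = 1115/5127 = 0.21748.
SE = √(0.17018 × 0.00084179) = 0.01197.
z = (0.21953 − 0.21390)/0.01197 = 0.00563/0.01197 = 0.470.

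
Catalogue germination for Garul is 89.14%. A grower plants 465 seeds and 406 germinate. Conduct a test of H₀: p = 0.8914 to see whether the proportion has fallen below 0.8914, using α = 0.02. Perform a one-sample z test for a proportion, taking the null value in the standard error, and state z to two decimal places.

p̂ = 406/465 ≈ 0.8731.
Standard error under H₀: √(0.8914×0.1086/465) = 0.0144.
z = (0.8731 − 0.8914)/0.0144 = -0.0183/0.0144 = -1.27.
p-value = P(Z < -1.267) ≈ 0.1026. With α = 0.02, fail to reject H₀.

z = -1.27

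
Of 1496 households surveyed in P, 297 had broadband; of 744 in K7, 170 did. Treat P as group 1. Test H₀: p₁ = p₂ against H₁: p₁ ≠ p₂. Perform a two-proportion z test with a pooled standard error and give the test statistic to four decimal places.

p̂₁ = 297/1496 = 0.198529, p̂₂ = 170/744 = 0.228495.
Pooled p̂ = (297+170)/(1496+744) = 467/2240 = 0.208482.
SE = √(p̂(1−p̂)(1/n₁+1/n₂)) = √(0.208482·0.791518·0.00201254) = √(0.000332103) = 0.018224.
z = (0.198529 − 0.228495)/0.018224 = -0.029966/0.018224 = -1.6443.
Two-sided p-value ≈ 2·Φ(−1.644) = 0.1001.

z = -1.6443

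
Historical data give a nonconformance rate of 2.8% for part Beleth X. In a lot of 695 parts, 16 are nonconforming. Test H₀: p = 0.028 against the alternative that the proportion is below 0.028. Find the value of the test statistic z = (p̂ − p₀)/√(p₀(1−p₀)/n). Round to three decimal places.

z = -0.796

p̂ = 16/695 = 0.02302.
Under H₀, SE = √(0.028·0.972/695) = √(3.91597e-05) = 0.00626.
z = (0.02302 − 0.028)/0.00626 = -0.00498/0.00626 = -0.796.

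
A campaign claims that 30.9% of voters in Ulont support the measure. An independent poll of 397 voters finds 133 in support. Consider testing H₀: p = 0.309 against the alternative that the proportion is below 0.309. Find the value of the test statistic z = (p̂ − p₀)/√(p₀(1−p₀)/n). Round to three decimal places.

z = 1.122

p̂ = 133/397 = 0.33501.
SE = √(p₀(1−p₀)/n) = √(0.21352/397) = 0.02319.
z = (0.33501 − 0.309)/0.02319 = 0.02601/0.02319 = 1.122.
p-value = P(Z < 1.122) ≈ 0.8690.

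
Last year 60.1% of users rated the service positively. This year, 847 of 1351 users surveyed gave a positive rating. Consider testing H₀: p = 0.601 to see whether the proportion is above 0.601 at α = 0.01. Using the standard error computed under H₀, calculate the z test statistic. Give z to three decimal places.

p̂ = 847/1351 ≈ 0.62694.
Standard error under H₀: √(0.601×0.399/1351) = 0.01332.
z = (0.62694 − 0.601)/0.01332 = 0.02594/0.01332 = 1.947.
p-value = P(Z > 1.947) ≈ 0.0258; since p > α = 0.01, fail to reject H₀.

z = 1.947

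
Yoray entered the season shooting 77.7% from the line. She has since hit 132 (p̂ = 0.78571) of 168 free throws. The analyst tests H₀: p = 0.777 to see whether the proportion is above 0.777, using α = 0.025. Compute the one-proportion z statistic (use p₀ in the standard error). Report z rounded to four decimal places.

p̂ = 132/168 = 0.785714.
Standard error under H₀: √(0.777×0.223/168) = 0.032115.
z = (0.785714 − 0.777)/0.032115 = 0.008714/0.032115 = 0.2713.
p-value = P(Z > 0.271) ≈ 0.3931, so at α = 0.025 we fail to reject H₀.

z = 0.2713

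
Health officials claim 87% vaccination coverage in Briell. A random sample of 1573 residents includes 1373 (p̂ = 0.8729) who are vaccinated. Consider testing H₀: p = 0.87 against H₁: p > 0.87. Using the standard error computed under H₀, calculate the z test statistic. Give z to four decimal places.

z = 0.3366

p̂ = 1373/1573 = 0.872854.
Under H₀, SE = √(0.87·0.13/1573) = √(7.19008e-05) = 0.008479.
z = (0.872854 − 0.87)/0.008479 = 0.002854/0.008479 = 0.3366.
p-value = P(Z > 0.337) ≈ 0.3682.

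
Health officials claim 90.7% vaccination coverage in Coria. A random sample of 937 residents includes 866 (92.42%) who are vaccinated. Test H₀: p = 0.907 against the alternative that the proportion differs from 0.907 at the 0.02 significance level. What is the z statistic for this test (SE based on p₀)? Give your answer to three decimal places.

z = 1.816

p̂ = 866/937 = 0.92423.
Standard error under H₀: √(0.907×0.093/937) = 0.00949.
z = (0.92423 − 0.907)/0.00949 = 0.01723/0.00949 = 1.816.
Two-sided p-value ≈ 2·Φ(−1.816) = 0.0694, so at α = 0.02 we fail to reject H₀.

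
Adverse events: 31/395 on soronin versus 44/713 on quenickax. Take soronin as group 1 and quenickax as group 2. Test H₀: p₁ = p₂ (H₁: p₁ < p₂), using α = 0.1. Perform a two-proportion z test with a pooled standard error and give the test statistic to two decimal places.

z = 1.06

p̂₁ = 31/395 = 0.0785, p̂₂ = 44/713 = 0.0617.
Pooled p̂ = (31+44)/(395+713) = 75/1108 = 0.0677.
SE = √(0.0631077 × 0.00393417) = 0.0158.
z = (0.0785 − 0.0617)/0.0158 = 0.0168/0.0158 = 1.06.
p-value = P(Z < 1.064) ≈ 0.8564, so at α = 0.1 we fail to reject H₀.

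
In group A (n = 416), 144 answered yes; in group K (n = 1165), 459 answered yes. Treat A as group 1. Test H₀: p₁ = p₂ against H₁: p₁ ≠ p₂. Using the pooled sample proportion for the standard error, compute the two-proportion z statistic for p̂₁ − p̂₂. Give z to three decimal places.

p̂₁ = 144/416 ≈ 0.346154, p̂₂ = 459/1165 ≈ 0.393991.
Pooled p̂ = (144+459)/(416+1165) = 603/1581 = 0.381404.
SE = √(p̂(1−p̂)(1/n₁+1/n₂)) = √(0.381404·0.618596·0.00326222) = √(0.000769671) = 0.027743.
z = (0.346154 − 0.393991)/0.027743 = -0.047837/0.027743 = -1.724.
Two-sided p-value ≈ 2·Φ(−1.724) = 0.0847.

z = -1.724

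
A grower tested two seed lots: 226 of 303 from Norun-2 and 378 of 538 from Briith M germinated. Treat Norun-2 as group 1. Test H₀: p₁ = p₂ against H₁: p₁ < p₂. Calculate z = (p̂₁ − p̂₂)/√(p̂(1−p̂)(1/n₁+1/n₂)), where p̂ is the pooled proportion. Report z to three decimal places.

p̂₁ = 226/303 = 0.74587, p̂₂ = 378/538 = 0.70260.
Pooled p̂ = (226+378)/(303+538) = 604/841 = 0.71819.
SE = √(p̂(1−p̂)(1/n₁+1/n₂)) = √(0.71819·0.28181·0.00515907) = √(0.00104415) = 0.03231.
z = (0.74587 − 0.70260)/0.03231 = 0.04327/0.03231 = 1.339.
p-value = P(Z < 1.339) ≈ 0.9097.

z = 1.339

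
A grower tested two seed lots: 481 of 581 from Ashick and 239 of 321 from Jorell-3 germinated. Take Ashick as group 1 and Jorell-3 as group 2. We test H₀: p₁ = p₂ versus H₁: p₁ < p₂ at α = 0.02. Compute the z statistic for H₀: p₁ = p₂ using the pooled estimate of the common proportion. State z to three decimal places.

p̂₁ = 481/581 = 0.82788, p̂₂ = 239/321 = 0.74455.
Pooled p̂ = (481+239)/(581+321) = 720/902 = 0.79823.
SE = √(p̂(1−p̂)(1/n₁+1/n₂)) = √(0.79823·0.20177·0.00483644) = √(0.000778962) = 0.02791.
z = (0.82788 − 0.74455)/0.02791 = 0.08333/0.02791 = 2.986.
p-value = P(Z < 2.986) ≈ 0.9986. With α = 0.02, fail to reject H₀.

z = 2.986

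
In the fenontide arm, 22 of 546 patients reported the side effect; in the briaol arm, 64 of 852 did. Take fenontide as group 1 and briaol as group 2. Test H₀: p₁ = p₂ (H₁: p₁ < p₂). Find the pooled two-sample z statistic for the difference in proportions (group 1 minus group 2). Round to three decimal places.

p̂₁ = 22/546 ≈ 0.040293, p̂₂ = 64/852 ≈ 0.075117.
Pooled p̂ = (22+64)/(546+852) = 86/1398 = 0.061516.
SE = √(p̂(1−p̂)(1/n₁+1/n₂)) = √(0.061516·0.938484·0.00300521) = √(0.000173497) = 0.013172.
z = (0.040293 − 0.075117)/0.013172 = -0.034824/0.013172 = -2.644.

z = -2.644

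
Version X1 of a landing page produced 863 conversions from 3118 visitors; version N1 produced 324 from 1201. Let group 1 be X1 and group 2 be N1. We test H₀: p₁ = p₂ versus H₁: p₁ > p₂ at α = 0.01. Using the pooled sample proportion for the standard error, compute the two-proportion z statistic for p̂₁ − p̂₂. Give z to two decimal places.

z = 0.46

p̂₁ = 863/3118 = 0.2768, p̂₂ = 324/1201 = 0.2698.
Pooled p̂ = (863+324)/(3118+1201) = 1187/4319 = 0.2748.
SE = √(0.199299 × 0.00115336) = 0.0152.
z = (0.2768 − 0.2698)/0.0152 = 0.0070/0.0152 = 0.46.
p-value = P(Z > 0.462) ≈ 0.3220; since p > α = 0.01, fail to reject H₀.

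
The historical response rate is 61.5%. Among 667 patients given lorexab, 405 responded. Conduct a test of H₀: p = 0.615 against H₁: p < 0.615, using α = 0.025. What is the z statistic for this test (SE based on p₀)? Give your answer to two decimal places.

z = -0.41

p̂ = 405/667 = 0.6072.
Standard error under H₀: √(0.615×0.385/667) = 0.0188.
z = (0.6072 − 0.615)/0.0188 = -0.0078/0.0188 = -0.41.
p-value = P(Z < -0.414) ≈ 0.3394, so at α = 0.025 we fail to reject H₀.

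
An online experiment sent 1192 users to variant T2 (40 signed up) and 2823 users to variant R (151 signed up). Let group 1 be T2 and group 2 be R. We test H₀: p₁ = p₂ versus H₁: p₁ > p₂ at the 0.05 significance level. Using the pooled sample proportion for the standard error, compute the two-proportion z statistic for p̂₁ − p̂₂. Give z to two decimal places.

z = -2.71

p̂₁ = 40/1192 = 0.03356, p̂₂ = 151/2823 = 0.05349.
Pooled p̂ = (40+151)/(1192+2823) = 191/4015 = 0.04757.
SE = √(0.0453085 × 0.00119316) = 0.00735.
z = (0.03356 − 0.05349)/0.00735 = -0.01993/0.00735 = -2.71.
p-value = P(Z > -2.711) ≈ 0.9966, so at α = 0.05 we fail to reject H₀.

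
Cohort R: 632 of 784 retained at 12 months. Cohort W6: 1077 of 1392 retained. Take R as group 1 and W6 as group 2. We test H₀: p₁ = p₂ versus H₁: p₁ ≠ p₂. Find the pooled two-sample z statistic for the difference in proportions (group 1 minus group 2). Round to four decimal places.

p̂₁ = 632/784 = 0.8061224, p̂₂ = 1077/1392 = 0.7737069.
Pooled p̂ = (632+1077)/(784+1392) = 1709/2176 = 0.7853860.
SE = √(0.168555 × 0.0019939) = 0.0183325.
z = (0.8061224 − 0.7737069)/0.0183325 = 0.0324155/0.0183325 = 1.7682.
p-value = 2·P(Z > 1.768) ≈ 0.0770.

z = 1.7682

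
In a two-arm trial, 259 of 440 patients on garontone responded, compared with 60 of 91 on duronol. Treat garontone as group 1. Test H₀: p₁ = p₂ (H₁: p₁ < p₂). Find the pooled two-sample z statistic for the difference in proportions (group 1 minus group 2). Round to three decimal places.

p̂₁ = 259/440 = 0.58864, p̂₂ = 60/91 = 0.65934.
Pooled p̂ = (259+60)/(440+91) = 319/531 = 0.60075.
SE = √(p̂(1−p̂)(1/n₁+1/n₂)) = √(0.60075·0.39925·0.0132617) = √(0.00318081) = 0.05640.
z = (0.58864 − 0.65934)/0.05640 = -0.07070/0.05640 = -1.254.

z = -1.254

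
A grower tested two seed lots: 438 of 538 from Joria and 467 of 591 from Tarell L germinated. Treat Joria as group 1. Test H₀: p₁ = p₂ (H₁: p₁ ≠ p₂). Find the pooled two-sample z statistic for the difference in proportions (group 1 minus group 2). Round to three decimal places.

z = 1.007

p̂₁ = 438/538 = 0.814126, p̂₂ = 467/591 = 0.790186.
Pooled p̂ = (438+467)/(538+591) = 905/1129 = 0.801594.
SE = √(0.159041 × 0.00355078) = 0.023764.
z = (0.814126 − 0.790186)/0.023764 = 0.023940/0.023764 = 1.007.
Two-sided p-value ≈ 2·Φ(−1.007) = 0.3137.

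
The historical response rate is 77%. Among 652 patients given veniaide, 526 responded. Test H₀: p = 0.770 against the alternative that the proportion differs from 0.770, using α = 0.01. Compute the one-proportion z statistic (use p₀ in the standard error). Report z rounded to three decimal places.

z = 2.230

p̂ = 526/652 ≈ 0.80675.
Standard error under H₀: √(0.77×0.23/652) = 0.01648.
z = (0.80675 − 0.77)/0.01648 = 0.03675/0.01648 = 2.230.
Two-sided p-value ≈ 2·Φ(−2.230) = 0.0258. With α = 0.01, fail to reject H₀.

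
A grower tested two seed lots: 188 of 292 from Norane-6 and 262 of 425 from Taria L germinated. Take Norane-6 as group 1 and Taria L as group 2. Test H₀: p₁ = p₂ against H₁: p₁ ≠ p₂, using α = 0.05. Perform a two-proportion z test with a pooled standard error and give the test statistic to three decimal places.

p̂₁ = 188/292 ≈ 0.64384, p̂₂ = 262/425 ≈ 0.61647.
Pooled p̂ = (188+262)/(292+425) = 450/717 = 0.62762.
SE = √(0.233714 × 0.0057776) = 0.03675.
z = (0.64384 − 0.61647)/0.03675 = 0.02737/0.03675 = 0.745.
p-value = 2·P(Z > 0.745) ≈ 0.4565. With α = 0.05, fail to reject H₀.

z = 0.745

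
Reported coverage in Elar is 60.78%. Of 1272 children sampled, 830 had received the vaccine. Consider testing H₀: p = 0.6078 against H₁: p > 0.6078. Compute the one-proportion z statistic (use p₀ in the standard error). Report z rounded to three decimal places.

p̂ = 830/1272 ≈ 0.652516.
Standard error under H₀: √(0.6078×0.3922/1272) = 0.013690.
z = (0.652516 − 0.6078)/0.013690 = 0.044716/0.013690 = 3.266.

z = 3.266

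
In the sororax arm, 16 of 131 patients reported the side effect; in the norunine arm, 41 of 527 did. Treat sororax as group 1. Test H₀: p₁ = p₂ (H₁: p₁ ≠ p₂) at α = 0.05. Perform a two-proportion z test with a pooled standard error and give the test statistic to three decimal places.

p̂₁ = 16/131 = 0.12214, p̂₂ = 41/527 = 0.07780.
Pooled p̂ = (16+41)/(131+527) = 57/658 = 0.08663.
SE = √(0.0791221 × 0.00953112) = 0.02746.
z = (0.12214 − 0.07780)/0.02746 = 0.04434/0.02746 = 1.615.
Two-sided p-value ≈ 2·Φ(−1.615) = 0.1064. With α = 0.05, fail to reject H₀.

z = 1.615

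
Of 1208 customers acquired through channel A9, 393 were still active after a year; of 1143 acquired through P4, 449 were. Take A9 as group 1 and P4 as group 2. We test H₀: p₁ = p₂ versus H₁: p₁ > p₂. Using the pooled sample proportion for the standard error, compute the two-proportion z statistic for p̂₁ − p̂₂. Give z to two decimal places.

z = -3.41

p̂₁ = 393/1208 = 0.3253, p̂₂ = 449/1143 = 0.3928.
Pooled p̂ = (393+449)/(1208+1143) = 842/2351 = 0.3581.
SE = √(p̂(1−p̂)(1/n₁+1/n₂)) = √(0.3581·0.6419·0.00170271) = √(0.000391413) = 0.0198.
z = (0.3253 − 0.3928)/0.0198 = -0.0675/0.0198 = -3.41.
p-value = P(Z > -3.412) ≈ 0.9997.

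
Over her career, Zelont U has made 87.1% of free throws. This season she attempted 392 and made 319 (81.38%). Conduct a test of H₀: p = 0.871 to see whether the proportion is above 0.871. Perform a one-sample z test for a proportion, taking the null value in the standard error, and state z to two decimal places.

p̂ = 319/392 = 0.8138.
Under H₀, SE = √(0.871·0.129/392) = √(0.00028663) = 0.0169.
z = (0.8138 − 0.871)/0.0169 = -0.0572/0.0169 = -3.38.
p-value = P(Z > -3.380) ≈ 0.9996.

z = -3.38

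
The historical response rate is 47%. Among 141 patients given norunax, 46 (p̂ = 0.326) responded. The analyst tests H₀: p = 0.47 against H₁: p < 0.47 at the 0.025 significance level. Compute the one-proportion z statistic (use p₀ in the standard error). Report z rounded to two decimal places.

p̂ = 46/141 ≈ 0.3262.
Under H₀, SE = √(0.47·0.53/141) = √(0.00176667) = 0.0420.
z = (0.3262 − 0.47)/0.0420 = -0.1438/0.0420 = -3.42.
p-value = P(Z < -3.420) ≈ 0.0003; since p < α = 0.025, reject H₀.

z = -3.42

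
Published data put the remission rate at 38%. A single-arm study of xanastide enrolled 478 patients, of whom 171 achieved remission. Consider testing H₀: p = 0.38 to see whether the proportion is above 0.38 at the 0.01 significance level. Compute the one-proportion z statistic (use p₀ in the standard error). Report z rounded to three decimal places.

p̂ = 171/478 = 0.35774.
Under H₀, SE = √(0.38·0.62/478) = √(0.000492887) = 0.02220.
z = (0.35774 − 0.38)/0.02220 = -0.02226/0.02220 = -1.003.
p-value = P(Z > -1.003) ≈ 0.8420; since p > α = 0.01, fail to reject H₀.

z = -1.003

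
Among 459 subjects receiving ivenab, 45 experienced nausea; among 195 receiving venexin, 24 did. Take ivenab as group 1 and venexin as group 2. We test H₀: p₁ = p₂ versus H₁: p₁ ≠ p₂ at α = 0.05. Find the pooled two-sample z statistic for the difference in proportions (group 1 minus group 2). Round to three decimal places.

z = -0.953

p̂₁ = 45/459 = 0.098039, p̂₂ = 24/195 = 0.123077.
Pooled p̂ = (45+24)/(459+195) = 69/654 = 0.105505.
SE = √(p̂(1−p̂)(1/n₁+1/n₂)) = √(0.105505·0.894495·0.00730685) = √(0.000689572) = 0.026260.
z = (0.098039 − 0.123077)/0.026260 = -0.025038/0.026260 = -0.953.
Two-sided p-value ≈ 2·Φ(−0.953) = 0.3404. With α = 0.05, fail to reject H₀.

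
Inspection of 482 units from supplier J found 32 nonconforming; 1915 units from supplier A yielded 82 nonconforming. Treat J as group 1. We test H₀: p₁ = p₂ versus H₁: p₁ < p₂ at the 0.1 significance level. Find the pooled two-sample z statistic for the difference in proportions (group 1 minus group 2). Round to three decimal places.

z = 2.173

p̂₁ = 32/482 ≈ 0.066390, p̂₂ = 82/1915 ≈ 0.042820.
Pooled p̂ = (32+82)/(482+1915) = 114/2397 = 0.047559.
SE = √(0.0452975 × 0.00259688) = 0.010846.
z = (0.066390 − 0.042820)/0.010846 = 0.023570/0.010846 = 2.173.
p-value = P(Z < 2.173) ≈ 0.9851; since p > α = 0.1, fail to reject H₀.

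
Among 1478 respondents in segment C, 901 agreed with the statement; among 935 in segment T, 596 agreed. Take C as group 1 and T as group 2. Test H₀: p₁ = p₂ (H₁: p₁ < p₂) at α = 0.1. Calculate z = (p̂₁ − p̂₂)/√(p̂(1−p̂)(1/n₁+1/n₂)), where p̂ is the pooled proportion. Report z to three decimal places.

z = -1.372

p̂₁ = 901/1478 ≈ 0.60961, p̂₂ = 596/935 ≈ 0.63743.
Pooled p̂ = (901+596)/(1478+935) = 1497/2413 = 0.62039.
SE = √(0.235506 × 0.00174611) = 0.02028.
z = (0.60961 − 0.63743)/0.02028 = -0.02782/0.02028 = -1.372.
p-value = P(Z < -1.372) ≈ 0.0850. With α = 0.1, reject H₀.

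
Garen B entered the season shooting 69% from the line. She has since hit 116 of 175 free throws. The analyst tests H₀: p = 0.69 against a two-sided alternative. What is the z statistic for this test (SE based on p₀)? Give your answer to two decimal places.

z = -0.78

p̂ = 116/175 ≈ 0.66286.
Standard error under H₀: √(0.69×0.31/175) = 0.03496.
z = (0.66286 − 0.69)/0.03496 = -0.02714/0.03496 = -0.78.
Two-sided p-value ≈ 2·Φ(−0.776) = 0.4375.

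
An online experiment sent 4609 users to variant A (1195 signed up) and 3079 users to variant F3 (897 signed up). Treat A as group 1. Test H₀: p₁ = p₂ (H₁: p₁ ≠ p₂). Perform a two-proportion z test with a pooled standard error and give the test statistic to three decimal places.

p̂₁ = 1195/4609 ≈ 0.25928, p̂₂ = 897/3079 ≈ 0.29133.
Pooled p̂ = (1195+897)/(4609+3079) = 2092/7688 = 0.27211.
SE = √(0.198067 × 0.000541748) = 0.01036.
z = (0.25928 − 0.29133)/0.01036 = -0.03205/0.01036 = -3.094.
p-value = 2·P(Z > 3.094) ≈ 0.0020.

z = -3.094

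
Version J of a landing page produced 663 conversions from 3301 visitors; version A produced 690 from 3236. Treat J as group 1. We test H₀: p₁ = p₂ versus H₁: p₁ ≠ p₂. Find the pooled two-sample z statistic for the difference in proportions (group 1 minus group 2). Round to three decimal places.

z = -1.235

p̂₁ = 663/3301 ≈ 0.200848, p̂₂ = 690/3236 ≈ 0.213226.
Pooled p̂ = (663+690)/(3301+3236) = 1353/6537 = 0.206976.
SE = √(p̂(1−p̂)(1/n₁+1/n₂)) = √(0.206976·0.793024·0.000611962) = √(0.000100445) = 0.010022.
z = (0.200848 − 0.213226)/0.010022 = -0.012378/0.010022 = -1.235.
p-value = 2·P(Z > 1.235) ≈ 0.2168.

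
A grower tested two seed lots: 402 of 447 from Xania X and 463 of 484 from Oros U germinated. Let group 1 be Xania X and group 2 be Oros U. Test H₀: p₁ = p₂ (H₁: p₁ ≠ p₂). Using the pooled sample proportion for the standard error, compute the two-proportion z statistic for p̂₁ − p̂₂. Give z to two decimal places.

z = -3.40

p̂₁ = 402/447 ≈ 0.89933, p̂₂ = 463/484 ≈ 0.95661.
Pooled p̂ = (402+463)/(447+484) = 865/931 = 0.92911.
SE = √(0.0658659 × 0.00430325) = 0.01684.
z = (0.89933 − 0.95661)/0.01684 = -0.05728/0.01684 = -3.40.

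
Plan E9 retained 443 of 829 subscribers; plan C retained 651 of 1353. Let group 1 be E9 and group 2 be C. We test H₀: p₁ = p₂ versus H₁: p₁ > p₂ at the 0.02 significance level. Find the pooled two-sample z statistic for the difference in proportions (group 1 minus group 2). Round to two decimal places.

z = 2.41

p̂₁ = 443/829 ≈ 0.5344, p̂₂ = 651/1353 ≈ 0.4812.
Pooled p̂ = (443+651)/(829+1353) = 1094/2182 = 0.5014.
SE = √(p̂(1−p̂)(1/n₁+1/n₂)) = √(0.5014·0.4986·0.00194537) = √(0.000486339) = 0.0221.
z = (0.5344 − 0.4812)/0.0221 = 0.0532/0.0221 = 2.41.
p-value = P(Z > 2.414) ≈ 0.0079; since p < α = 0.02, reject H₀.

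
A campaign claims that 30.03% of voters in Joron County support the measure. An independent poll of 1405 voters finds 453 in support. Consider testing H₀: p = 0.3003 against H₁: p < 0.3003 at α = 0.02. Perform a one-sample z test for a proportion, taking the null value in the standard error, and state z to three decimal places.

z = 1.809

p̂ = 453/1405 ≈ 0.32242.
Under H₀, SE = √(0.3003·0.6997/1405) = √(0.000149552) = 0.01223.
z = (0.32242 − 0.3003)/0.01223 = 0.02212/0.01223 = 1.809.
p-value = P(Z < 1.809) ≈ 0.9648, so at α = 0.02 we fail to reject H₀.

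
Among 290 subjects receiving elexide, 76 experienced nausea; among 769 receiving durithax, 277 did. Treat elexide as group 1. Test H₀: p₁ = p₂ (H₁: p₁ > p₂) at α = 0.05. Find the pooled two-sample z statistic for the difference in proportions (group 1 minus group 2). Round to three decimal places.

z = -3.021

p̂₁ = 76/290 ≈ 0.262069, p̂₂ = 277/769 ≈ 0.360208.
Pooled p̂ = (76+277)/(290+769) = 353/1059 = 0.333333.
SE = √(p̂(1−p̂)(1/n₁+1/n₂)) = √(0.333333·0.666667·0.00474867) = √(0.00105526) = 0.032485.
z = (0.262069 − 0.360208)/0.032485 = -0.098139/0.032485 = -3.021.
p-value = P(Z > -3.021) ≈ 0.9987; since p > α = 0.05, fail to reject H₀.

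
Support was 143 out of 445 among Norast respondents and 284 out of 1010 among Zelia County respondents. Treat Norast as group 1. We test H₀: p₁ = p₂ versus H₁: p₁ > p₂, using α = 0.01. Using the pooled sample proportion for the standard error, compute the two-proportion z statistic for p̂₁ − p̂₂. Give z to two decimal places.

p̂₁ = 143/445 ≈ 0.3213, p̂₂ = 284/1010 ≈ 0.2812.
Pooled p̂ = (143+284)/(445+1010) = 427/1455 = 0.2935.
SE = √(p̂(1−p̂)(1/n₁+1/n₂)) = √(0.2935·0.7065·0.00323729) = √(0.000671238) = 0.0259.
z = (0.3213 − 0.2812)/0.0259 = 0.0401/0.0259 = 1.55.
p-value = P(Z > 1.550) ≈ 0.0606. With α = 0.01, fail to reject H₀.

z = 1.55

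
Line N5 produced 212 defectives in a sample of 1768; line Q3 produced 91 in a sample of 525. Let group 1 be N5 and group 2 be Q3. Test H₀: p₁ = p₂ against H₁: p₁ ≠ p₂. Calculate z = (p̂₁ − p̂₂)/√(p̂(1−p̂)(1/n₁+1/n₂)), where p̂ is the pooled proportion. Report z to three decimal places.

z = -3.174

p̂₁ = 212/1768 = 0.11991, p̂₂ = 91/525 = 0.17333.
Pooled p̂ = (212+91)/(1768+525) = 303/2293 = 0.13214.
SE = √(0.11468 × 0.00247037) = 0.01683.
z = (0.11991 − 0.17333)/0.01683 = -0.05342/0.01683 = -3.174.
p-value = 2·P(Z > 3.174) ≈ 0.0015.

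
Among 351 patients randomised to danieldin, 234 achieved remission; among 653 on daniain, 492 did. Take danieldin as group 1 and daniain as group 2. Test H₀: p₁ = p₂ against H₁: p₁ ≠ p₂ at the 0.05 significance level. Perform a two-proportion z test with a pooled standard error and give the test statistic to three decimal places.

p̂₁ = 234/351 ≈ 0.66667, p̂₂ = 492/653 ≈ 0.75345.
Pooled p̂ = (234+492)/(351+653) = 726/1004 = 0.72311.
SE = √(0.200223 × 0.0043804) = 0.02962.
z = (0.66667 − 0.75345)/0.02962 = -0.08678/0.02962 = -2.930.
p-value = 2·P(Z > 2.930) ≈ 0.0034, so at α = 0.05 we reject H₀.

z = -2.930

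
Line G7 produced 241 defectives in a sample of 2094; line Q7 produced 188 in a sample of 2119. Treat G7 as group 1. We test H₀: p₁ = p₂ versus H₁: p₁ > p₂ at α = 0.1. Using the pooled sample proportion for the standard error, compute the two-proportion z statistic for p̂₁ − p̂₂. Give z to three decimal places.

z = 2.830

p̂₁ = 241/2094 ≈ 0.115091, p̂₂ = 188/2119 ≈ 0.088721.
Pooled p̂ = (241+188)/(2094+2119) = 429/4213 = 0.101828.
SE = √(p̂(1−p̂)(1/n₁+1/n₂)) = √(0.101828·0.898172·0.000949476) = √(8.68379e-05) = 0.009319.
z = (0.115091 − 0.088721)/0.009319 = 0.026370/0.009319 = 2.830.
p-value = P(Z > 2.830) ≈ 0.0023, so at α = 0.1 we reject H₀.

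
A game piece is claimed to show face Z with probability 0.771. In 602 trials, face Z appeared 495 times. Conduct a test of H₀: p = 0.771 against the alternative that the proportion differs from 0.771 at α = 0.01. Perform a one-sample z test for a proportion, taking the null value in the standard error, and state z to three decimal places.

p̂ = 495/602 ≈ 0.822259.
Standard error under H₀: √(0.771×0.229/602) = 0.017126.
z = (0.822259 − 0.771)/0.017126 = 0.051259/0.017126 = 2.993.
p-value = 2·P(Z > 2.993) ≈ 0.0028, so at α = 0.01 we reject H₀.

z = 2.993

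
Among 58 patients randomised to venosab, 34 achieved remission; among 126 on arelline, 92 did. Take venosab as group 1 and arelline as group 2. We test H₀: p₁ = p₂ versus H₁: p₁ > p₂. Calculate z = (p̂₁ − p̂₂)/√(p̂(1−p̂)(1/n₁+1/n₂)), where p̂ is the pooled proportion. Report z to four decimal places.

z = -1.9527

p̂₁ = 34/58 = 0.586207, p̂₂ = 92/126 = 0.730159.
Pooled p̂ = (34+92)/(58+126) = 126/184 = 0.684783.
SE = √(p̂(1−p̂)(1/n₁+1/n₂)) = √(0.684783·0.315217·0.0251779) = √(0.00543478) = 0.073721.
z = (0.586207 − 0.730159)/0.073721 = -0.143952/0.073721 = -1.9527.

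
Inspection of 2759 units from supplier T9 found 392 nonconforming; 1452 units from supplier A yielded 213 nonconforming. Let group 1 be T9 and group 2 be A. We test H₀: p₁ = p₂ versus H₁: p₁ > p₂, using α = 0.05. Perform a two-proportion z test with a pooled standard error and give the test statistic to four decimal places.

z = -0.4057

p̂₁ = 392/2759 = 0.142080, p̂₂ = 213/1452 = 0.146694.
Pooled p̂ = (392+213)/(2759+1452) = 605/4211 = 0.143671.
SE = √(0.12303 × 0.00105116) = 0.011372.
z = (0.142080 − 0.146694)/0.011372 = -0.004614/0.011372 = -0.4057.
p-value = P(Z > -0.406) ≈ 0.6575, so at α = 0.05 we fail to reject H₀.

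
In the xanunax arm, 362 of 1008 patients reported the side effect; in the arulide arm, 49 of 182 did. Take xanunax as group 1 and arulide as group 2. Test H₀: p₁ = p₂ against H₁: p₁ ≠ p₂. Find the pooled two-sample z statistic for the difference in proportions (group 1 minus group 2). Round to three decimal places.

p̂₁ = 362/1008 = 0.35913, p̂₂ = 49/182 = 0.26923.
Pooled p̂ = (362+49)/(1008+182) = 411/1190 = 0.34538.
SE = √(0.226092 × 0.00648657) = 0.03830.
z = (0.35913 − 0.26923)/0.03830 = 0.08990/0.03830 = 2.347.
p-value = 2·P(Z > 2.347) ≈ 0.0189.

z = 2.347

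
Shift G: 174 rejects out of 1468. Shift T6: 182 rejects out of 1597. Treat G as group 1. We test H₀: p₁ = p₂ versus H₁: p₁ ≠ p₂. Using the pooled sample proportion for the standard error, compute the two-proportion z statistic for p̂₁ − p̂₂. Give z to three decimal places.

z = 0.394

p̂₁ = 174/1468 ≈ 0.11853, p̂₂ = 182/1597 ≈ 0.11396.
Pooled p̂ = (174+182)/(1468+1597) = 356/3065 = 0.11615.
SE = √(p̂(1−p̂)(1/n₁+1/n₂)) = √(0.11615·0.88385·0.00130737) = √(0.000134214) = 0.01159.
z = (0.11853 − 0.11396)/0.01159 = 0.00457/0.01159 = 0.394.
Two-sided p-value ≈ 2·Φ(−0.394) = 0.6936.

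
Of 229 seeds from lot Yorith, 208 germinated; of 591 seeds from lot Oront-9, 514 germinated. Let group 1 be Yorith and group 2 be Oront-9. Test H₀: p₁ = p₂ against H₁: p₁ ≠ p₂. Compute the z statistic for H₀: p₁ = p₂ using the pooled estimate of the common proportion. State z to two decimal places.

z = 1.53

p̂₁ = 208/229 ≈ 0.9083, p̂₂ = 514/591 ≈ 0.8697.
Pooled p̂ = (208+514)/(229+591) = 722/820 = 0.8805.
SE = √(0.105229 × 0.00605886) = 0.0253.
z = (0.9083 − 0.8697)/0.0253 = 0.0386/0.0253 = 1.53.
p-value = 2·P(Z > 1.528) ≈ 0.1265.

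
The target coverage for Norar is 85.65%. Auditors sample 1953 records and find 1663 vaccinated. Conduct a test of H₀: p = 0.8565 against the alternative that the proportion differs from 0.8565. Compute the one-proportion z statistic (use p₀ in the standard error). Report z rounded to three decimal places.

z = -0.629

p̂ = 1663/1953 = 0.85151.
Under H₀, SE = √(0.8565·0.1435/1953) = √(6.29328e-05) = 0.00793.
z = (0.85151 − 0.8565)/0.00793 = -0.00499/0.00793 = -0.629.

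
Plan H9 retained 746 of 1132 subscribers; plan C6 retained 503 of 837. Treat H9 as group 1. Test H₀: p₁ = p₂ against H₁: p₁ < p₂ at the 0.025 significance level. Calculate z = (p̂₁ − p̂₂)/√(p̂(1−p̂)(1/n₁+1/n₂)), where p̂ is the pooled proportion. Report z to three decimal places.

z = 2.644

p̂₁ = 746/1132 ≈ 0.659011, p̂₂ = 503/837 ≈ 0.600956.
Pooled p̂ = (746+503)/(1132+837) = 1249/1969 = 0.634332.
SE = √(0.231955 × 0.00207814) = 0.021955.
z = (0.659011 − 0.600956)/0.021955 = 0.058055/0.021955 = 2.644.
p-value = P(Z < 2.644) ≈ 0.9959, so at α = 0.025 we fail to reject H₀.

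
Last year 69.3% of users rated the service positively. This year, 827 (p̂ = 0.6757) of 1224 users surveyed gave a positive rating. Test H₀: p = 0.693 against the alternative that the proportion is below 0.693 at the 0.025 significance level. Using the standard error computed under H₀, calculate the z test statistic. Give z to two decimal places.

z = -1.32

p̂ = 827/1224 ≈ 0.67565.
Under H₀, SE = √(0.693·0.307/1224) = √(0.000173816) = 0.01318.
z = (0.67565 − 0.693)/0.01318 = -0.01735/0.01318 = -1.32.
p-value = P(Z < -1.316) ≈ 0.0941, so at α = 0.025 we fail to reject H₀.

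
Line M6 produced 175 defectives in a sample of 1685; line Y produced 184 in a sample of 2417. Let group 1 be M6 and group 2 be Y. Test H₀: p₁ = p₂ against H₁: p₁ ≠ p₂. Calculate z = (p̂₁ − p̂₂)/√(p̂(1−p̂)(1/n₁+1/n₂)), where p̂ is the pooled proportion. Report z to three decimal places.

z = 3.092

p̂₁ = 175/1685 ≈ 0.103858, p̂₂ = 184/2417 ≈ 0.076127.
Pooled p̂ = (175+184)/(1685+2417) = 359/4102 = 0.087518.
SE = √(p̂(1−p̂)(1/n₁+1/n₂)) = √(0.087518·0.912482·0.00100721) = √(8.04344e-05) = 0.008969.
z = (0.103858 − 0.076127)/0.008969 = 0.027731/0.008969 = 3.092.
p-value = 2·P(Z > 3.092) ≈ 0.0020.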